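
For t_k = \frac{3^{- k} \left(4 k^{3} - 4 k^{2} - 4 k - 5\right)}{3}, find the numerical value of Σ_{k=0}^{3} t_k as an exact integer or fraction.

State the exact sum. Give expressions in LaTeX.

Step 1: r(k) = (4*k**3 + 8*k**2 - 9)/(3*(4*k**3 - 4*k**2 - 4*k - 5)).
A = 1/3, B = 1, C = k**3 - k**2 - k - 5/4.
Solve (1/3)·f(k+1) − (1)·f(k) = k**3 - k**2 - k - 5/4.
Degrees (0,0,3) ⇒ d ≤ 3.
Solve for f: f(k) = -3*k*(2*k**2 + k + 2)/4 (degree 3 ≤ 3).
Then R = B(k−1)f/C = -3*k*(2*k**2 + k + 2)/(4*k**3 - 4*k**2 - 4*k - 5), so s_k = R(k)·t_k = k*(-2*k**2 - k - 2)/3**k.
Verify: (4*k**3 - 4*k**2 - 4*k - 5)/(3*3**k) matches t_k.
Evaluate s at k=4 and k=0: -152/81 and 0; difference -152/81.

Σ = -152/81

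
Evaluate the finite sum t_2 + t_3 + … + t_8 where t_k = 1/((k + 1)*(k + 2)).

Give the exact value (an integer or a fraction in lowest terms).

Σ = 7/30

Step 1: r(k) = (k + 1)/(k + 3).
Factor: A=k + 1; B=k + 3; C=1.
Solve (k + 1)·f(k+1) − (k + 2)·f(k) = 1.
Degrees (1,1,0) ⇒ d ≤ 1.
Solving with deg f ≤ 1: f(k) = k.
R(k) = B(k−1)·f(k)/C(k) = k*(k + 2); s_k = R·t_k = k/(k + 1).
Check: Δs_k = 1/(k**2 + 3*k + 2). ✓
Telescoping: Σ = s_(9) − s_(2) = 9/10 − (2/3) = 7/30.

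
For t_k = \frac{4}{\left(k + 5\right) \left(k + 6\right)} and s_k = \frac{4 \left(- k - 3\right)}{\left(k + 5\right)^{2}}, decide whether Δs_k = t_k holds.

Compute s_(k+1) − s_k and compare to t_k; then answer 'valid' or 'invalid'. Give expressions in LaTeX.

s_(k+1) = 4*(-k - 4)/(k + 6)**2
s_(k+1) − s_k = 4*(k**2 + 7*k + 8)/(k**4 + 22*k**3 + 181*k**2 + 660*k + 900)
(s_(k+1) − s_k) − t_k = 8*(-2*k - 11)/(k**4 + 22*k**3 + 181*k**2 + 660*k + 900)

Invalid: residual \frac{8 \left(- 2 k - 11\right)}{k^{4} + 22 k^{3} + 181 k^{2} + 660 k + 900} ≠ 0.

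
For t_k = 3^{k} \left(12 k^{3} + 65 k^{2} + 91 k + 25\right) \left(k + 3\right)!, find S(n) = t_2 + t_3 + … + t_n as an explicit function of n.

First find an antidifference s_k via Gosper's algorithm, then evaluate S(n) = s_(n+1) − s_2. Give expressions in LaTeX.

S(n) = 12 \cdot 3^{n} n^{2} \left(n + 4\right)! + 21 \cdot 3^{n} n \left(n + 4\right)! + 6 \cdot 3^{n} \left(n + 4\right)! - 14040

Ratio r(k) = 3*(12*k**4 + 149*k**3 + 661*k**2 + 1221*k + 772)/(12*k**3 + 65*k**2 + 91*k + 25).
Normal form (A,B,C) = (3*k + 12, 1, k**3 + 65*k**2/12 + 91*k/12 + 25/12).
Set up (3*k + 12)·f(k+1) − (1)·f(k) − (k**3 + 65*k**2/12 + 91*k/12 + 25/12) = 0.
Degrees (1,0,3) ⇒ d ≤ 2.
A polynomial solution: f(k) = (4*k**2 - k - 1)/12.
Certificate R = B(k−1)f/C = (4*k**2 - k - 1)/(12*k**3 + 65*k**2 + 91*k + 25) gives s_k = 3**k*(4*k**2 - k - 1)*factorial(k + 3).
Verify: 3**k*(12*k**3 + 65*k**2 + 91*k + 25)*factorial(k + 3) matches t_k.
Evaluate: s_(n+1) = 3**(n + 1)*(4*n**2 + 7*n + 2)*factorial(n + 4); subtract s_(2) = 14040 ⇒ S(n) = 12*3**n*n**2*factorial(n + 4) + 21*3**n*n*factorial(n + 4) + 6*3**n*factorial(n + 4) - 14040.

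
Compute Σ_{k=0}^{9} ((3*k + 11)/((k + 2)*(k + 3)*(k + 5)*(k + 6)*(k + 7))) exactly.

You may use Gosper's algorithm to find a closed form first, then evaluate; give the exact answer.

Step 1: r(k) = (k + 2)*(k + 5)*(3*k + 14)/((k + 4)*(k + 8)*(3*k + 11)).
So A=k + 2 and B=k + 8, with C=k**2 + 23*k/3 + 44/3.
Key eq: (k + 2)·f(k+1) = (k + 7)·f(k) + (k**2 + 23*k/3 + 44/3).
Bound: deg f ≤ 5.
Solve for f: f(k) = k*(k + 3)*(k + 4)*(k**2 + 13*k + 52)/180 (degree 5 ≤ 5).
So s_k = (B(k−1)f/C)·t_k = (k*(k + 3)*(k + 7)*(k**2 + 13*k + 52)/(60*(3*k + 11)))·t_k = k*(k**2 + 13*k + 52)/(60*(k**3 + 13*k**2 + 52*k + 60)).
Δs = (3*k + 11)/(k**5 + 23*k**4 + 203*k**3 + 853*k**2 + 1692*k + 1260), as required.
Sum = s_(10) − s_(0); s_(10) = 47/2880, s_(0) = 0 ⇒ 47/2880.

Σ = 47/2880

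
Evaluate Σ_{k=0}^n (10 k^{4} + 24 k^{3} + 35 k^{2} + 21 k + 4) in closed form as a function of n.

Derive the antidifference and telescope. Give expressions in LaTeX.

The ratio is (10*k**4 + 64*k**3 + 167*k**2 + 203*k + 94)/(10*k**4 + 24*k**3 + 35*k**2 + 21*k + 4).
Normal form (A,B,C) = (1, 1, k**4 + 12*k**3/5 + 7*k**2/2 + 21*k/10 + 2/5).
Solve (1)·f(k+1) − (1)·f(k) = k**4 + 12*k**3/5 + 7*k**2/2 + 21*k/10 + 2/5.
d = 5 from the (0,0,4) case.
A polynomial solution: f(k) = k*(2*k**4 + k**3 + 3*k**2 - k - 1)/10.
R(k) = B(k−1)·f(k)/C(k) = k*(2*k**4 + k**3 + 3*k**2 - k - 1)/(10*k**4 + 24*k**3 + 35*k**2 + 21*k + 4); s_k = R·t_k = k*(2*k**4 + k**3 + 3*k**2 - k - 1).
Verify: 10*k**4 + 24*k**3 + 35*k**2 + 21*k + 4 matches t_k.
s_(n+1) = 2*n**5 + 11*n**4 + 27*n**3 + 34*n**2 + 20*n + 4 and s_(0) = 0, so S(n) = 2*n**5 + 11*n**4 + 27*n**3 + 34*n**2 + 20*n + 4.

S(n) = 2 n^{5} + 11 n^{4} + 27 n^{3} + 34 n^{2} + 20 n + 4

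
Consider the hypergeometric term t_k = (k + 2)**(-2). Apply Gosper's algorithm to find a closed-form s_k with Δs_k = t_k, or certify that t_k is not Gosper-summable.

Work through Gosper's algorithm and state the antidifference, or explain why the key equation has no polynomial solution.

Step 1: r(k) = (k + 2)**2/(k + 3)**2.
Gosper form: A/B · C(k+1)/C(k) with A=k**2 + 4*k + 4, B=k**2 + 6*k + 9, C=1.
Set up (k**2 + 4*k + 4)·f(k+1) − (k**2 + 4*k + 4)·f(k) − (1) = 0.
From deg A=2, deg B=2, deg C=0: d=0.
Put f(k) = c0: A·f(k+1) − B(k−1)·f(k) − C = -1; need -1 = 0 — inconsistent ⇒ no f, not summable.

none — t_k is not Gosper-summable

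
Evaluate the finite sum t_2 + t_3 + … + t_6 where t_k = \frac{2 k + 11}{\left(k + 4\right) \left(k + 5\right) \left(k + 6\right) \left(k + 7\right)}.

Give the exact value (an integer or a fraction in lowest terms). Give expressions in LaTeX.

Σ = 95/6864

Step 1: r(k) = (k + 4)*(2*k + 13)/((k + 8)*(2*k + 11)).
Factor: A=k + 4; B=k + 8; C=k + 11/2.
Solve (k + 4)·f(k+1) − (k + 7)·f(k) = k + 11/2.
From deg A=1, deg B=1, deg C=1: d=3.
Match coefficients ⇒ f(k) = k*(k + 5)*(k + 10)/48.
R(k) = B(k−1)·f(k)/C(k) = k*(k + 5)*(k + 7)*(k + 10)/(24*(2*k + 11)); s_k = R·t_k = k*(k + 10)/(24*(k**2 + 10*k + 24)).
Verify: (2*k + 11)/(k**4 + 22*k**3 + 179*k**2 + 638*k + 840) matches t_k.
Sum = s_(7) − s_(2); s_(7) = 119/3432, s_(2) = 1/48 ⇒ 95/6864.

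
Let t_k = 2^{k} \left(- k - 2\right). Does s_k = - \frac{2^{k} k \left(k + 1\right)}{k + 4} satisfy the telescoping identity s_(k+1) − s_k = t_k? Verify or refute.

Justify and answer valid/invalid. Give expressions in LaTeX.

s_(k+1) = -2**(k + 1)*(k + 1)*(k + 2)/(k + 5)
s_(k+1) − s_k = 2**k*(k + 1)*(k*(k + 5) - 2*(k + 2)*(k + 4))/((k + 4)*(k + 5))
(s_(k+1) − s_k) − t_k = 3*2**k*(k**2 + 5*k + 8)/(k**2 + 9*k + 20)

Invalid: residual \frac{3 \cdot 2^{k} \left(k^{2} + 5 k + 8\right)}{k^{2} + 9 k + 20} ≠ 0.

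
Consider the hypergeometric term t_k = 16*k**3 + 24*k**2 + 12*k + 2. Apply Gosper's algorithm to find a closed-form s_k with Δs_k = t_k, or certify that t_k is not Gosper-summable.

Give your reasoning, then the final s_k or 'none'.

Compute t_(k+1)/t_k: get (8*k**3 + 36*k**2 + 54*k + 27)/(8*k**3 + 12*k**2 + 6*k + 1).
Normal form (A,B,C) = (1, 1, k**3 + 3*k**2/2 + 3*k/4 + 1/8).
Key eq: (1)·f(k+1) = (1)·f(k) + (k**3 + 3*k**2/2 + 3*k/4 + 1/8).
From deg A=0, deg B=0, deg C=3: d=4.
Solve for f: f(k) = k**2*(2*k**2 - 1)/8 (degree 4 ≤ 4).
So s_k = (B(k−1)f/C)·t_k = (k**2*(2*k**2 - 1)/(2*k + 1)**3)·t_k = k**2*(4*k**2 - 2).
Δs = 16*k**3 + 24*k**2 + 12*k + 2, as required.

s_k = k**2*(4*k**2 - 2)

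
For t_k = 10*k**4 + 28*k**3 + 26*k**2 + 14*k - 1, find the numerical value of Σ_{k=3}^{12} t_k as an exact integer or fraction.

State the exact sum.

Step 1: r(k) = (10*k**4 + 68*k**3 + 170*k**2 + 190*k + 77)/(10*k**4 + 28*k**3 + 26*k**2 + 14*k - 1).
Normal form (A,B,C) = (1, 1, k**4 + 14*k**3/5 + 13*k**2/5 + 7*k/5 - 1/10).
Solve (1)·f(k+1) − (1)·f(k) = k**4 + 14*k**3/5 + 13*k**2/5 + 7*k/5 - 1/10.
Bound: deg f ≤ 5.
Solving with deg f ≤ 5: f(k) = k*(2*k**4 + 2*k**3 - 2*k**2 + k - 4)/10.
Certificate R = B(k−1)f/C = k*(2*k**4 + 2*k**3 - 2*k**2 + k - 4)/(10*k**4 + 28*k**3 + 26*k**2 + 14*k - 1) gives s_k = k*(2*k**4 + 2*k**3 - 2*k**2 + k - 4).
Verify: 10*k**4 + 28*k**3 + 26*k**2 + 14*k - 1 matches t_k.
Evaluate s at k=13 and k=3: 795431 and 591; difference 794840.

Σ = 794840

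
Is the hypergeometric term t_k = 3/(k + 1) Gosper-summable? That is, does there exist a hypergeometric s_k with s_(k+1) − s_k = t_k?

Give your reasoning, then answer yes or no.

No — t_k has no hypergeometric antidifference.

Ratio r(k) = (k + 1)/(k + 2).
Factor: A=k + 1; B=k + 2; C=1.
Key eq: (k + 1)·f(k+1) = (k + 1)·f(k) + (1).
From deg A=1, deg B=1, deg C=0: d=0.
Put f(k) = c0: A·f(k+1) − B(k−1)·f(k) − C = -1; need -1 = 0 — inconsistent ⇒ no f, not summable.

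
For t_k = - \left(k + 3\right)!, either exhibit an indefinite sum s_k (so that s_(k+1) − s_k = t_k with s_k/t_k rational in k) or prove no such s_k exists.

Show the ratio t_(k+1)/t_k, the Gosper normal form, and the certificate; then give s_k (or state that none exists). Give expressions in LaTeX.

r(k) = k + 4 after simplifying.
Gosper form: A/B · C(k+1)/C(k) with A=k + 4, B=1, C=1.
Solve (k + 4)·f(k+1) − (1)·f(k) = 1.
From deg A=1, deg B=0, deg C=0: d=-1.
d = -1 < 0 ⇒ no nonzero polynomial f; not summable.

none — t_k is not Gosper-summable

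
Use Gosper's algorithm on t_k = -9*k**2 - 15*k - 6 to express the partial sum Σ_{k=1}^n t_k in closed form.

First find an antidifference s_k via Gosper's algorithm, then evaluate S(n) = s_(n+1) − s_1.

t_(k+1)/t_k = (3*k**2 + 11*k + 10)/(3*k**2 + 5*k + 2).
Factor: A=1; B=1; C=k**2 + 5*k/3 + 2/3.
f must satisfy (1)·f(k+1) − (1)·f(k) = k**2 + 5*k/3 + 2/3.
d = 3 from the (0,0,2) case.
Solving with deg f ≤ 3: f(k) = k**2*(k + 1)/3.
R(k) = B(k−1)·f(k)/C(k) = k**2/(3*k + 2); s_k = R·t_k = 3*k**2*(-k - 1).
Verify: -9*k**2 - 15*k - 6 matches t_k.
s_(n+1) = -3*n**3 - 12*n**2 - 15*n - 6 and s_(1) = -6, so S(n) = 3*n*(-n**2 - 4*n - 5).

S(n) = 3*n*(-n**2 - 4*n - 5)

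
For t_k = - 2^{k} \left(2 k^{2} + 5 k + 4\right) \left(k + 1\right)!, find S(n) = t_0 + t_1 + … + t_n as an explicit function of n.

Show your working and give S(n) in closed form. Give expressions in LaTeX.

r(k) = 2*(2*k**3 + 13*k**2 + 29*k + 22)/(2*k**2 + 5*k + 4) after simplifying.
A = 2*k + 4, B = 1, C = k**2 + 5*k/2 + 2.
Key eq: (2*k + 4)·f(k+1) = (1)·f(k) + (k**2 + 5*k/2 + 2).
From deg A=1, deg B=0, deg C=2: d=1.
Coefficient equations give f(k) = k/2.
Certificate R = B(k−1)f/C = k/(2*k**2 + 5*k + 4) gives s_k = -2**k*k*factorial(k + 1).
s_(k+1) − s_k = -2**k*(2*k**2 + 5*k + 4)*factorial(k + 1) = t_k.
s_(n+1) = -2**(n + 1)*(n + 1)*factorial(n + 2) and s_(0) = 0, so S(n) = -2**(n + 1)*(n + 1)*factorial(n + 2).

S(n) = - 2^{n + 1} \left(n + 1\right) \left(n + 2\right)!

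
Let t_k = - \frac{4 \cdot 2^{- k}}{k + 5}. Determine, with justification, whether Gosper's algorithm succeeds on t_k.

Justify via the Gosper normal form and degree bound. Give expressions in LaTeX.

No — negative degree bound, so no certificate f.

Compute t_(k+1)/t_k: get (k + 5)/(2*(k + 6)).
A = k/2 + 5/2, B = k + 6, C = 1.
Key eq: (k/2 + 5/2)·f(k+1) = (k + 5)·f(k) + (1).
Degrees (1,1,0) ⇒ d ≤ -1.
deg f ≤ -1 is impossible — no certificate.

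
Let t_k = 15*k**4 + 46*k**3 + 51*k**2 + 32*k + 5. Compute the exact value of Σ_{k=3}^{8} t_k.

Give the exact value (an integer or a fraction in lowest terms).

The ratio is (15*k**4 + 106*k**3 + 279*k**2 + 332*k + 149)/(15*k**4 + 46*k**3 + 51*k**2 + 32*k + 5).
Gosper form: A/B · C(k+1)/C(k) with A=1, B=1, C=k**4 + 46*k**3/15 + 17*k**2/5 + 32*k/15 + 1/3.
Key eq: (1)·f(k+1) = (1)·f(k) + (k**4 + 46*k**3/15 + 17*k**2/5 + 32*k/15 + 1/3).
From deg A=0, deg B=0, deg C=4: d=5.
Solve for f: f(k) = k*(3*k**4 + 4*k**3 - k**2 + 2*k - 3)/15 (degree 5 ≤ 5).
Get s_k = R·t_k = k*(3*k**4 + 4*k**3 - k**2 + 2*k - 3) with R(k) = B(k−1)f(k)/C(k) = k*(3*k**4 + 4*k**3 - k**2 + 2*k - 3)/(15*k**4 + 46*k**3 + 51*k**2 + 32*k + 5).
Verify: 15*k**4 + 46*k**3 + 51*k**2 + 32*k + 5 matches t_k.
Σ_(k=3)^(8) t_k = s_(9) − s_(3) = 202797 − (1035) = 201762.

Σ = 201762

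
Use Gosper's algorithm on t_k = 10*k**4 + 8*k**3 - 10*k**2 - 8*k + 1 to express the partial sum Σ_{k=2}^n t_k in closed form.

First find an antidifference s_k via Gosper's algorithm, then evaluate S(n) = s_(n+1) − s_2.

The ratio is (10*k**4 + 48*k**3 + 74*k**2 + 36*k + 1)/(10*k**4 + 8*k**3 - 10*k**2 - 8*k + 1).
Take A(k)=1, B(k)=1, C(k)=k**4 + 4*k**3/5 - k**2 - 4*k/5 + 1/10.
Set up (1)·f(k+1) − (1)·f(k) − (k**4 + 4*k**3/5 - k**2 - 4*k/5 + 1/10) = 0.
d = 5 from the (0,0,4) case.
Coefficient equations give f(k) = k*(2*k**4 - 3*k**3 - 4*k**2 + 3*k + 3)/10.
R(k) = B(k−1)·f(k)/C(k) = k*(2*k**4 - 3*k**3 - 4*k**2 + 3*k + 3)/(10*k**4 + 8*k**3 - 10*k**2 - 8*k + 1); s_k = R·t_k = k*(2*k**4 - 3*k**3 - 4*k**2 + 3*k + 3).
s_(k+1) − s_k = 10*k**4 + 8*k**3 - 10*k**2 - 8*k + 1 = t_k.
Evaluate: s_(n+1) = 2*n**5 + 7*n**4 + 4*n**3 - 7*n**2 - 5*n + 1; subtract s_(2) = 2 ⇒ S(n) = 2*n**5 + 7*n**4 + 4*n**3 - 7*n**2 - 5*n - 1.

S(n) = 2*n**5 + 7*n**4 + 4*n**3 - 7*n**2 - 5*n - 1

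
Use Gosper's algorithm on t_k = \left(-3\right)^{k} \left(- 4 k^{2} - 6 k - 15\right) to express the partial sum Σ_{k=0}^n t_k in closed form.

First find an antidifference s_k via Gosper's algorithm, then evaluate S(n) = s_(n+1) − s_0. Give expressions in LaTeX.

t_(k+1)/t_k = 3*(-4*k**2 - 14*k - 25)/(4*k**2 + 6*k + 15).
A = -3, B = 1, C = k**2 + 3*k/2 + 15/4.
Key eq: (-3)·f(k+1) = (1)·f(k) + (k**2 + 3*k/2 + 15/4).
Bound: deg f ≤ 2.
A polynomial solution: f(k) = -(k**2 + 3)/4.
Then R = B(k−1)f/C = -(k**2 + 3)/(4*k**2 + 6*k + 15), so s_k = R(k)·t_k = (-3)**k*(k**2 + 3).
Verify: (-3)**k*(-4*k**2 - 6*k - 15) matches t_k.
Evaluate: s_(n+1) = (-3)**(n + 1)*(n**2 + 2*n + 4); subtract s_(0) = 3 ⇒ S(n) = -3*(-3)**n*n**2 - 6*(-3)**n*n - 12*(-3)**n - 3.

S(n) = - 3 \left(-3\right)^{n} n^{2} - 6 \left(-3\right)^{n} n - 12 \left(-3\right)^{n} - 3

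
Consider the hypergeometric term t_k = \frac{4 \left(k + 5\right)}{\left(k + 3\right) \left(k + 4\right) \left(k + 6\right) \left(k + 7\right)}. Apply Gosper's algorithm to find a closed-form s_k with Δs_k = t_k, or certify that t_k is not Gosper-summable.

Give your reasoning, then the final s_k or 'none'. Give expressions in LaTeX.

s_k = \frac{k \left(k + 9\right)}{9 \left(k^{2} + 9 k + 18\right)}

t_(k+1)/t_k = (k + 3)*(k + 6)**2/((k + 5)**2*(k + 8)).
Gosper form: A/B · C(k+1)/C(k) with A=k + 3, B=k + 8, C=k**2 + 10*k + 25.
Set up (k + 3)·f(k+1) − (k + 7)·f(k) − (k**2 + 10*k + 25) = 0.
d = 4 from the (1,1,2) case.
Solve for f: f(k) = k*(k + 4)*(k + 5)*(k + 9)/36 (degree 4 ≤ 4).
Then R = B(k−1)f/C = k*(k + 4)*(k + 7)*(k + 9)/(36*(k + 5)), so s_k = R(k)·t_k = k*(k + 9)/(9*(k**2 + 9*k + 18)).
Verify: 4*(k + 5)/(k**4 + 20*k**3 + 145*k**2 + 450*k + 504) matches t_k.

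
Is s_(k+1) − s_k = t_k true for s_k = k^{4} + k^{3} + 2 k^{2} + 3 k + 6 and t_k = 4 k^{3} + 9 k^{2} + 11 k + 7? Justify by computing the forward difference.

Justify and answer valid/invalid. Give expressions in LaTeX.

s_(k+1) = k**4 + 5*k**3 + 11*k**2 + 14*k + 13
s_(k+1) − s_k = 4*k**3 + 9*k**2 + 11*k + 7
(s_(k+1) − s_k) − t_k = 0

valid (s_(k+1) − s_k reduces to t_k)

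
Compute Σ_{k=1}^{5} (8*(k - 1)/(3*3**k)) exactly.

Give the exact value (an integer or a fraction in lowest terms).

Σ = 464/729

The ratio is k/(3*(k - 1)).
A = 1/3, B = 1, C = k - 1.
Need (1/3)·f(k+1) − (1)·f(k) = k - 1.
d = 1 from the (0,0,1) case.
Solving with deg f ≤ 1: f(k) = -3*(2*k - 1)/4.
So s_k = (B(k−1)f/C)·t_k = (-3*(2*k - 1)/(4*(k - 1)))·t_k = 2*(1 - 2*k)/3**k.
Check: Δs_k = 8*(k - 1)/(3*3**k). ✓
Telescoping: Σ = s_(6) − s_(1) = -22/729 − (-2/3) = 464/729.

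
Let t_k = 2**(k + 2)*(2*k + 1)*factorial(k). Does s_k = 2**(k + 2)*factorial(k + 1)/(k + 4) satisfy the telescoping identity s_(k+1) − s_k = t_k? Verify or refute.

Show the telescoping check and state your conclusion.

Invalid: residual -12*2**k*(2*k**2 + 9*k + 3)*factorial(k)/((k + 4)*(k + 5)) ≠ 0.

s_(k+1) = 2**(k + 3)*factorial(k + 2)/(k + 5)
s_(k+1) − s_k = 2**(k + 2)*(2*k**2 + 11*k + 11)*factorial(k + 1)/((k + 4)*(k + 5))
(s_(k+1) − s_k) − t_k = -12*2**k*(2*k**2 + 9*k + 3)*factorial(k)/((k + 4)*(k + 5))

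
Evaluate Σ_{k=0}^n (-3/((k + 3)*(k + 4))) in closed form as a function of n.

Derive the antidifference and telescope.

r(k) = (k + 3)/(k + 5) after simplifying.
A = k + 3, B = k + 5, C = 1.
f must satisfy (k + 3)·f(k+1) − (k + 4)·f(k) = 1.
d = 1 from the (1,1,0) case.
Solve for f: f(k) = k/3 (degree 1 ≤ 1).
So s_k = (B(k−1)f/C)·t_k = (k*(k + 4)/3)·t_k = -k/(k + 3).
Check: Δs_k = -3/(k**2 + 7*k + 12). ✓
s_(n+1) = (-n - 1)/(n + 4) and s_(0) = 0, so S(n) = (-n - 1)/(n + 4).

S(n) = (-n - 1)/(n + 4)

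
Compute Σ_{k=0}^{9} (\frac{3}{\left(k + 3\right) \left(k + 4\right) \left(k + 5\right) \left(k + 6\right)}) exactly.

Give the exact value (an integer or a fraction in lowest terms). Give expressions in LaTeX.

Σ = 89/5460

The ratio is (k + 3)/(k + 7).
Take A(k)=k + 3, B(k)=k + 7, C(k)=1.
f must satisfy (k + 3)·f(k+1) − (k + 6)·f(k) = 1.
Degrees (1,1,0) ⇒ d ≤ 3.
Coefficient equations give f(k) = k*(k**2 + 12*k + 47)/180.
Certificate R = B(k−1)f/C = k*(k + 6)*(k**2 + 12*k + 47)/180 gives s_k = k*(k**2 + 12*k + 47)/(60*(k + 3)*(k + 4)*(k + 5)).
Verify: 3/(k**4 + 18*k**3 + 119*k**2 + 342*k + 360) matches t_k.
Telescoping: Σ = s_(10) − s_(0) = 89/5460 − (0) = 89/5460.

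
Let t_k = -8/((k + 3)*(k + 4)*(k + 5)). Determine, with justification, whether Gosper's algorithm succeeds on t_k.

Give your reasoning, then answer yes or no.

Compute t_(k+1)/t_k: get (k + 3)/(k + 6).
Gosper form: A/B · C(k+1)/C(k) with A=k + 3, B=k + 6, C=1.
Set up (k + 3)·f(k+1) − (k + 5)·f(k) − (1) = 0.
Degrees (1,1,0) ⇒ d ≤ 2.
Match coefficients ⇒ f(k) = k*(k + 7)/24.
R(k) = B(k−1)·f(k)/C(k) = k*(k + 5)*(k + 7)/24; s_k = R·t_k = k*(-k - 7)/(3*(k + 3)*(k + 4)).
Verify: -8/(k**3 + 12*k**2 + 47*k + 60) matches t_k.

Yes. s_k = k*(-k - 7)/(3*(k + 3)*(k + 4)).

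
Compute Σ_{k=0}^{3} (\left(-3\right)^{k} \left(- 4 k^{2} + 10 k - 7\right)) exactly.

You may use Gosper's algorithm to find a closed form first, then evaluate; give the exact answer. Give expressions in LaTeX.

Σ = 320

Compute t_(k+1)/t_k: get 3*(-4*k**2 + 2*k - 1)/(4*k**2 - 10*k + 7).
Take A(k)=-3, B(k)=1, C(k)=k**2 - 5*k/2 + 7/4.
Key eq: (-3)·f(k+1) = (1)·f(k) + (k**2 - 5*k/2 + 7/4).
deg f ≤ 2 (via 0,0,2).
Match coefficients ⇒ f(k) = -(k - 2)**2/4.
Then R = B(k−1)f/C = -(k - 2)**2/(4*k**2 - 10*k + 7), so s_k = R(k)·t_k = (-3)**k*(k**2 - 4*k + 4).
Δs = (-3)**k*(-4*k**2 + 10*k - 7), as required.
Telescoping: Σ = s_(4) − s_(0) = 324 − (4) = 320.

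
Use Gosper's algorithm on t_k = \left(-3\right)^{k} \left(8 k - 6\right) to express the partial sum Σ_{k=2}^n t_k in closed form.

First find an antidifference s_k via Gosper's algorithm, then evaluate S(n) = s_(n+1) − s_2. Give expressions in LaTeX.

S(n) = 6 \left(-3\right)^{n} n - 3 \left(-3\right)^{n} + 9

t_(k+1)/t_k = 3*(-4*k - 1)/(4*k - 3).
A = -3, B = 1, C = k - 3/4.
Need (-3)·f(k+1) − (1)·f(k) = k - 3/4.
Degrees (0,0,1) ⇒ d ≤ 1.
Match coefficients ⇒ f(k) = -(2*k - 3)/8.
So s_k = (B(k−1)f/C)·t_k = (-(2*k - 3)/(2*(4*k - 3)))·t_k = (-3)**k*(3 - 2*k).
Verify: (-3)**k*(8*k - 6) matches t_k.
s_(n+1) = (-3)**(n + 1)*(1 - 2*n) and s_(2) = -9, so S(n) = 6*(-3)**n*n - 3*(-3)**n + 9.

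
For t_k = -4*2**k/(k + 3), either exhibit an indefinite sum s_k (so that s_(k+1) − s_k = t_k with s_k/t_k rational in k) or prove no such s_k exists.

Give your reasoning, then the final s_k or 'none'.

t_(k+1)/t_k = 2*(k + 3)/(k + 4).
Normal form (A,B,C) = (2*k + 6, k + 4, 1).
Set up (2*k + 6)·f(k+1) − (k + 3)·f(k) − (1) = 0.
From deg A=1, deg B=1, deg C=0: d=-1.
Negative degree bound (-1): no f exists, t_k not Gosper-summable.

none — t_k is not Gosper-summable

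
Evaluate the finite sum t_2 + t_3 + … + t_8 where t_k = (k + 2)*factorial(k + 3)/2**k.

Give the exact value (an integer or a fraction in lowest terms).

Σ = 1871040

The ratio is (k + 3)*(k + 4)/(2*(k + 2)).
Factor: A=k/2 + 2; B=1; C=k + 2.
Solve (k/2 + 2)·f(k+1) − (1)·f(k) = k + 2.
d = 0 from the (1,0,1) case.
Solve for f: f(k) = 2 (degree 0 ≤ 0).
Get s_k = R·t_k = 2**(1 - k)*factorial(k + 3) with R(k) = B(k−1)f(k)/C(k) = 2/(k + 2).
Check: Δs_k = (k + 2)*factorial(k + 3)/2**k. ✓
Σ_(k=2)^(8) t_k = s_(9) − s_(2) = 1871100 − (60) = 1871040.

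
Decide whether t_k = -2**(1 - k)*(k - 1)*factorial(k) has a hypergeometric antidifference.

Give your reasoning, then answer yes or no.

Yes. s_k = -2**(2 - k)*factorial(k).

t_(k+1)/t_k = k*(k + 1)/(2*(k - 1)).
Factor: A=k/2 + 1/2; B=1; C=k - 1.
Solve (k/2 + 1/2)·f(k+1) − (1)·f(k) = k - 1.
Bound: deg f ≤ 0.
Match coefficients ⇒ f(k) = 2.
Then R = B(k−1)f/C = 2/(k - 1), so s_k = R(k)·t_k = -2**(2 - k)*factorial(k).
s_(k+1) − s_k = -2**(1 - k)*(k - 1)*factorial(k) = t_k.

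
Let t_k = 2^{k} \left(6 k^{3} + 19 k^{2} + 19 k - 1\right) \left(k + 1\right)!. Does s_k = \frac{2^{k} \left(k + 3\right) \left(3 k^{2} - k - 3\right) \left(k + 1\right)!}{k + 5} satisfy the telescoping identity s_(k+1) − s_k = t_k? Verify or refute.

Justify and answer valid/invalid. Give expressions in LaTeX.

s_(k+1) = 2**(k + 1)*(k + 4)*(3*k**2 + 5*k - 1)*factorial(k + 2)/(k + 6)
s_(k+1) − s_k = 2**k*(6*k**5 + 73*k**4 + 310*k**3 + 556*k**2 + 369*k - 26)*factorial(k + 1)/((k + 5)*(k + 6))
(s_(k+1) − s_k) − t_k = -2**(k + 1)*(6*k**4 + 49*k**3 + 111*k**2 + 95*k - 2)*factorial(k + 1)/((k + 5)*(k + 6))

Invalid: residual - \frac{2^{k + 1} \left(6 k^{4} + 49 k^{3} + 111 k^{2} + 95 k - 2\right) \left(k + 1\right)!}{\left(k + 5\right) \left(k + 6\right)} ≠ 0.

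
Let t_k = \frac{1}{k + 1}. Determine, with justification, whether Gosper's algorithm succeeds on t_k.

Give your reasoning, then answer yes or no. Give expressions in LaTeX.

r(k) = (k + 1)/(k + 2) after simplifying.
A = k + 1, B = k + 2, C = 1.
f must satisfy (k + 1)·f(k+1) − (k + 1)·f(k) = 1.
Bound: deg f ≤ 0.
Write f(k) = c0. Then LHS − RHS = -1, requiring -1 = 0: contradictory. No certificate.

No — t_k has no hypergeometric antidifference.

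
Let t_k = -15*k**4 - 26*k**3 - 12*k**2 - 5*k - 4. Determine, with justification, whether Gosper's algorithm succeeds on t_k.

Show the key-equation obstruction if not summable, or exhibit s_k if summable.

The ratio is (15*k**4 + 86*k**3 + 180*k**2 + 167*k + 62)/(15*k**4 + 26*k**3 + 12*k**2 + 5*k + 4).
Factor: A=1; B=1; C=k**4 + 26*k**3/15 + 4*k**2/5 + k/3 + 4/15.
Key eq: (1)·f(k+1) = (1)·f(k) + (k**4 + 26*k**3/15 + 4*k**2/5 + k/3 + 4/15).
d = 5 from the (0,0,4) case.
Solving with deg f ≤ 5: f(k) = k*(k + 1)*(3*k**3 - 4*k**2 + 3)/15.
Get s_k = R·t_k = k*(-3*k**4 + k**3 + 4*k**2 - 3*k - 3) with R(k) = B(k−1)f(k)/C(k) = k*(3*k**3 - 4*k**2 + 3)/(15*k**3 + 11*k**2 + k + 4).
s_(k+1) − s_k = -15*k**4 - 26*k**3 - 12*k**2 - 5*k - 4 = t_k.

Yes. s_k = k*(-3*k**4 + k**3 + 4*k**2 - 3*k - 3).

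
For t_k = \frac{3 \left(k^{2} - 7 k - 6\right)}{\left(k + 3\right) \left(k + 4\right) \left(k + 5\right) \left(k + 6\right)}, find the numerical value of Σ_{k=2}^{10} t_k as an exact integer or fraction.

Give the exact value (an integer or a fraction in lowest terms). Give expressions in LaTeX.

Σ = -9/140

t_(k+1)/t_k = (k**3 - 2*k**2 - 27*k - 36)/(k**3 - 55*k - 42).
Gosper form: A/B · C(k+1)/C(k) with A=k + 3, B=k + 7, C=k**2 - 7*k - 6.
Need (k + 3)·f(k+1) − (k + 6)·f(k) = k**2 - 7*k - 6.
Degrees (1,1,2) ⇒ d ≤ 3.
Match coefficients ⇒ f(k) = -k*(k**2 + 72*k + 47)/60.
Certificate R = B(k−1)f/C = -k*(k + 6)*(k**2 + 72*k + 47)/(60*(k**2 - 7*k - 6)) gives s_k = k*(-k**2 - 72*k - 47)/(20*(k + 3)*(k + 4)*(k + 5)).
Check: Δs_k = 3*(k**2 - 7*k - 6)/(k**4 + 18*k**3 + 119*k**2 + 342*k + 360). ✓
Sum = s_(11) − s_(2); s_(11) = -11/70, s_(2) = -13/140 ⇒ -9/140.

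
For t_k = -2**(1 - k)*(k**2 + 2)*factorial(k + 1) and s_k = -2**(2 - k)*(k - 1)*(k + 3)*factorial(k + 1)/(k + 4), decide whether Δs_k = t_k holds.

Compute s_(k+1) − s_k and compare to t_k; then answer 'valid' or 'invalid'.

s_(k+1) = -2**(1 - k)*k*(k + 4)*factorial(k + 2)/(k + 5)
s_(k+1) − s_k = -2**(1 - k)*(k**4 + 8*k**3 + 18*k**2 + 18*k + 30)*factorial(k + 1)/((k + 4)*(k + 5))
(s_(k+1) − s_k) − t_k = 2**(1 - k)*(k**3 + 4*k**2 + 10)*factorial(k + 1)/((k + 4)*(k + 5))

Invalid: residual 2**(1 - k)*(k**3 + 4*k**2 + 10)*factorial(k + 1)/((k + 4)*(k + 5)) ≠ 0.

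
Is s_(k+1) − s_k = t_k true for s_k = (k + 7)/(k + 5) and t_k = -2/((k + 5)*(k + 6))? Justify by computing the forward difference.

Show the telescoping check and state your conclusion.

Valid — Δs_k = t_k.

s_(k+1) = (k + 8)/(k + 6)
s_(k+1) − s_k = -2/(k**2 + 11*k + 30)
(s_(k+1) − s_k) − t_k = 0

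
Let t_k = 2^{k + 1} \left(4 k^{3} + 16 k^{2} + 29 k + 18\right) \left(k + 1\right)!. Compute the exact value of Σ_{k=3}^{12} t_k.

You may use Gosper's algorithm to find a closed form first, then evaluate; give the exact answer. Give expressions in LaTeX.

Σ = 504200180426333568

The ratio is 2*(4*k**4 + 36*k**3 + 129*k**2 + 213*k + 134)/(4*k**3 + 16*k**2 + 29*k + 18).
Gosper form: A/B · C(k+1)/C(k) with A=2*k + 4, B=1, C=k**3 + 4*k**2 + 29*k/4 + 9/2.
Solve (2*k + 4)·f(k+1) − (1)·f(k) = k**3 + 4*k**2 + 29*k/4 + 9/2.
d = 2 from the (1,0,3) case.
Coefficient equations give f(k) = (2*k**2 + k + 2)/4.
Get s_k = R·t_k = 2**(k + 1)*(2*k**2 + k + 2)*factorial(k + 1) with R(k) = B(k−1)f(k)/C(k) = (2*k**2 + k + 2)/(4*k**3 + 16*k**2 + 29*k + 18).
Δs = 2**(k + 1)*(4*k**3 + 16*k**2 + 29*k + 18)*factorial(k + 1), as required.
Sum = s_(13) − s_(3); s_(13) = 504200180426342400, s_(3) = 8832 ⇒ 504200180426333568.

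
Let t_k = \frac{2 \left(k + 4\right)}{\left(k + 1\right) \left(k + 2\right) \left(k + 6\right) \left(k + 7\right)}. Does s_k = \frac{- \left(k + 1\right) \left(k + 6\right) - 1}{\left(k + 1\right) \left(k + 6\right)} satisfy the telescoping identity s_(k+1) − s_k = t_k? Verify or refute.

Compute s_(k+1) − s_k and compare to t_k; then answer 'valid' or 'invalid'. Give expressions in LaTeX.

valid (s_(k+1) − s_k reduces to t_k)

s_(k+1) = (-(k + 2)*(k + 7) - 1)/((k + 2)*(k + 7))
s_(k+1) − s_k = 2*(k + 4)/(k**4 + 16*k**3 + 83*k**2 + 152*k + 84)
(s_(k+1) − s_k) − t_k = 0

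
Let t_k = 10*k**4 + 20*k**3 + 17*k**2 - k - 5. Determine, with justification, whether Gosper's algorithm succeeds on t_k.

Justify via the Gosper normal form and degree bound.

Compute t_(k+1)/t_k: get (10*k**4 + 60*k**3 + 137*k**2 + 133*k + 41)/(10*k**4 + 20*k**3 + 17*k**2 - k - 5).
So A=1 and B=1, with C=k**4 + 2*k**3 + 17*k**2/10 - k/10 - 1/2.
Set up (1)·f(k+1) − (1)·f(k) − (k**4 + 2*k**3 + 17*k**2/10 - k/10 - 1/2) = 0.
d = 5 from the (0,0,4) case.
Match coefficients ⇒ f(k) = k*(2*k**4 - k**2 - 4*k - 2)/10.
Get s_k = R·t_k = k*(2*k**4 - k**2 - 4*k - 2) with R(k) = B(k−1)f(k)/C(k) = k*(2*k**4 - k**2 - 4*k - 2)/(10*k**4 + 20*k**3 + 17*k**2 - k - 5).
Check: Δs_k = 10*k**4 + 20*k**3 + 17*k**2 - k - 5. ✓

Yes. s_k = k*(2*k**4 - k**2 - 4*k - 2).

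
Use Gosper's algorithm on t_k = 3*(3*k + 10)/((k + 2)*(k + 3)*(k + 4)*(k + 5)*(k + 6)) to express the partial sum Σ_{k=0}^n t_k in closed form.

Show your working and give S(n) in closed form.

t_(k+1)/t_k = (k + 2)*(3*k + 13)/((k + 7)*(3*k + 10)).
Gosper form: A/B · C(k+1)/C(k) with A=k + 2, B=k + 7, C=k + 10/3.
Need (k + 2)·f(k+1) − (k + 6)·f(k) = k + 10/3.
d = 4 from the (1,1,1) case.
Solve for f: f(k) = k*(k + 3)*(k**2 + 11*k + 38)/120 (degree 4 ≤ 4).
So s_k = (B(k−1)f/C)·t_k = (k*(k + 3)*(k + 6)*(k**2 + 11*k + 38)/(40*(3*k + 10)))·t_k = 3*k*(k**2 + 11*k + 38)/(40*(k**3 + 11*k**2 + 38*k + 40)).
Verify: 3*(3*k + 10)/(k**5 + 20*k**4 + 155*k**3 + 580*k**2 + 1044*k + 720) matches t_k.
Σ_(k=0)^n t_k = s_(n+1) − s_(0) = (3*(n**3 + 14*n**2 + 63*n + 50)/(40*(n**3 + 14*n**2 + 63*n + 90))) − (0), i.e. 3*(n**3 + 14*n**2 + 63*n + 50)/(40*(n**3 + 14*n**2 + 63*n + 90)).

S(n) = 3*(n**3 + 14*n**2 + 63*n + 50)/(40*(n**3 + 14*n**2 + 63*n + 90))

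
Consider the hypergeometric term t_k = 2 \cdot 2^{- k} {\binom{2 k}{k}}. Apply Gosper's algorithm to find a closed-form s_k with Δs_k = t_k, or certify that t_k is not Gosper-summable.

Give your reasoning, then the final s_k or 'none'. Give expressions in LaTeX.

no hypergeometric antidifference exists

Ratio r(k) = (2*k + 1)/(k + 1).
Normal form (A,B,C) = (2*k + 1, k + 1, 1).
Need (2*k + 1)·f(k+1) − (k)·f(k) = 1.
Degrees (1,1,0) ⇒ d ≤ -1.
deg f ≤ -1 is impossible — no certificate.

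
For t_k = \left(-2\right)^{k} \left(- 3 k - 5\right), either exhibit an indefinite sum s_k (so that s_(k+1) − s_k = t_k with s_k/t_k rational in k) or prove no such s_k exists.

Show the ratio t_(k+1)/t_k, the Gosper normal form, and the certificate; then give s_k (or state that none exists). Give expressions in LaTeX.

s_k = \left(-2\right)^{k} \left(k + 1\right)

r(k) = 2*(-3*k - 8)/(3*k + 5) after simplifying.
Normal form (A,B,C) = (-2, 1, k + 5/3).
Solve (-2)·f(k+1) − (1)·f(k) = k + 5/3.
d = 1 from the (0,0,1) case.
Solve for f: f(k) = -(k + 1)/3 (degree 1 ≤ 1).
Get s_k = R·t_k = (-2)**k*(k + 1) with R(k) = B(k−1)f(k)/C(k) = -(k + 1)/(3*k + 5).
Check: Δs_k = (-2)**k*(-3*k - 5). ✓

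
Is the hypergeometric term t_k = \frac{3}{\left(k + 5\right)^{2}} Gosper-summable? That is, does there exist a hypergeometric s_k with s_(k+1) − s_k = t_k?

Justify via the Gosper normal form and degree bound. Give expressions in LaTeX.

No — t_k has no hypergeometric antidifference.

Compute t_(k+1)/t_k: get (k + 5)**2/(k + 6)**2.
Gosper form: A/B · C(k+1)/C(k) with A=k**2 + 10*k + 25, B=k**2 + 12*k + 36, C=1.
Key eq: (k**2 + 10*k + 25)·f(k+1) = (k**2 + 10*k + 25)·f(k) + (1).
Degrees (2,2,0) ⇒ d ≤ 0.
Generic f = c0 gives residual -1; -1 = 0 cannot hold, so t_k is not Gosper-summable.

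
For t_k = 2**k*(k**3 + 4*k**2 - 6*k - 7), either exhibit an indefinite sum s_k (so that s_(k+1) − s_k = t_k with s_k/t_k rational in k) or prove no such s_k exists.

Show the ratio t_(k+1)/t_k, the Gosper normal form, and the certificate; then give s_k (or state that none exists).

The ratio is 2*(k**3 + 7*k**2 + 5*k - 8)/(k**3 + 4*k**2 - 6*k - 7).
So A=2 and B=1, with C=k**3 + 4*k**2 - 6*k - 7.
Key eq: (2)·f(k+1) = (1)·f(k) + (k**3 + 4*k**2 - 6*k - 7).
From deg A=0, deg B=0, deg C=3: d=3.
A polynomial solution: f(k) = (k - 3)*(k**2 + k - 1).
Get s_k = R·t_k = 2**k*(k**3 - 2*k**2 - 4*k + 3) with R(k) = B(k−1)f(k)/C(k) = (k - 3)*(k**2 + k - 1)/(k**3 + 4*k**2 - 6*k - 7).
s_(k+1) − s_k = 2**k*(k**3 + 4*k**2 - 6*k - 7) = t_k.

s_k = 2**k*(k**3 - 2*k**2 - 4*k + 3)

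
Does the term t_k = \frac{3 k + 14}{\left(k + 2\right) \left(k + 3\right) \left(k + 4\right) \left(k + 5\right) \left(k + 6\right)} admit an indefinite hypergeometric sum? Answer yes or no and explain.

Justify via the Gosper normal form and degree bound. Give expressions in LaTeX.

The ratio is (k + 2)*(3*k + 17)/((k + 7)*(3*k + 14)).
So A=k + 2 and B=k + 7, with C=k + 14/3.
Key eq: (k + 2)·f(k+1) = (k + 6)·f(k) + (k + 14/3).
Bound: deg f ≤ 4.
A polynomial solution: f(k) = k*(k + 4)*(k**2 + 10*k + 31)/90.
Get s_k = R·t_k = k*(k**2 + 10*k + 31)/(30*(k**3 + 10*k**2 + 31*k + 30)) with R(k) = B(k−1)f(k)/C(k) = k*(k + 4)*(k + 6)*(k**2 + 10*k + 31)/(30*(3*k + 14)).
Verify: (3*k + 14)/(k**5 + 20*k**4 + 155*k**3 + 580*k**2 + 1044*k + 720) matches t_k.

Yes. s_k = \frac{k \left(k^{2} + 10 k + 31\right)}{30 \left(k^{3} + 10 k^{2} + 31 k + 30\right)}.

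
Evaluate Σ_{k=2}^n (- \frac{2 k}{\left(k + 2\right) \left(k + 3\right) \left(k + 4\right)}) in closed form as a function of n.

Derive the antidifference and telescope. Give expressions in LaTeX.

S(n) = \frac{- 3 n^{2} - n + 4}{10 \left(n^{2} + 7 n + 12\right)}

The ratio is (k + 1)*(k + 2)/(k*(k + 5)).
So A=k + 2 and B=k + 5, with C=k.
f must satisfy (k + 2)·f(k+1) − (k + 4)·f(k) = k.
deg f ≤ 2 (via 1,1,1).
A polynomial solution: f(k) = k*(k - 1)/6.
Certificate R = B(k−1)f/C = (k - 1)*(k + 4)/6 gives s_k = k*(1 - k)/(3*(k + 2)*(k + 3)).
s_(k+1) − s_k = -2*k/(k**3 + 9*k**2 + 26*k + 24) = t_k.
s_(n+1) = n*(-n - 1)/(3*(n**2 + 7*n + 12)) and s_(2) = -1/30, so S(n) = (-3*n**2 - n + 4)/(10*(n**2 + 7*n + 12)).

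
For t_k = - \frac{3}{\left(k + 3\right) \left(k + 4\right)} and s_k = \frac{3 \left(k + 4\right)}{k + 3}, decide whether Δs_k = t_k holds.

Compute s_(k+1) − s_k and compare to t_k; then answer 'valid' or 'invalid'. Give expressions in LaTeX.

s_(k+1) = 3*(k + 5)/(k + 4)
s_(k+1) − s_k = -3/(k**2 + 7*k + 12)
(s_(k+1) − s_k) − t_k = 0

Valid — Δs_k = t_k.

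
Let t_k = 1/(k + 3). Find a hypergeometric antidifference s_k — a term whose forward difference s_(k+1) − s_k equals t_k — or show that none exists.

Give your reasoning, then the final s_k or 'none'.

not Gosper-summable; s_k does not exist

Step 1: r(k) = (k + 3)/(k + 4).
Gosper form: A/B · C(k+1)/C(k) with A=k + 3, B=k + 4, C=1.
Need (k + 3)·f(k+1) − (k + 3)·f(k) = 1.
From deg A=1, deg B=1, deg C=0: d=0.
Write f(k) = c0. Then LHS − RHS = -1, requiring -1 = 0: contradictory. No certificate.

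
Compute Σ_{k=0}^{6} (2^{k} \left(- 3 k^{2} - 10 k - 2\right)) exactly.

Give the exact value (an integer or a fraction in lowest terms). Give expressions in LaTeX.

The ratio is 2*(3*k**2 + 16*k + 15)/(3*k**2 + 10*k + 2).
Gosper form: A/B · C(k+1)/C(k) with A=2, B=1, C=k**2 + 10*k/3 + 2/3.
Set up (2)·f(k+1) − (1)·f(k) − (k**2 + 10*k/3 + 2/3) = 0.
Degrees (0,0,2) ⇒ d ≤ 2.
Match coefficients ⇒ f(k) = k*(3*k - 2)/3.
So s_k = (B(k−1)f/C)·t_k = (k*(3*k - 2)/(3*k**2 + 10*k + 2))·t_k = 2**k*k*(2 - 3*k).
Verify: 2**k*(-3*k**2 - 10*k - 2) matches t_k.
Sum = s_(7) − s_(0); s_(7) = -17024, s_(0) = 0 ⇒ -17024.

Σ = -17024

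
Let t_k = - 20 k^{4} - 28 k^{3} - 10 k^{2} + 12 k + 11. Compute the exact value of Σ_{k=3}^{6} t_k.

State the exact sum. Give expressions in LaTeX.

Σ = -57856

Ratio r(k) = (20*k**4 + 108*k**3 + 214*k**2 + 172*k + 35)/(20*k**4 + 28*k**3 + 10*k**2 - 12*k - 11).
Take A(k)=1, B(k)=1, C(k)=k**4 + 7*k**3/5 + k**2/2 - 3*k/5 - 11/20.
f must satisfy (1)·f(k+1) − (1)·f(k) = k**4 + 7*k**3/5 + k**2/2 - 3*k/5 - 11/20.
Degrees (0,0,4) ⇒ d ≤ 5.
Solve for f: f(k) = k*(4*k**4 - 3*k**3 - 4*k**2 - 4*k - 4)/20 (degree 5 ≤ 5).
R(k) = B(k−1)·f(k)/C(k) = k*(4*k**4 - 3*k**3 - 4*k**2 - 4*k - 4)/(20*k**4 + 28*k**3 + 10*k**2 - 12*k - 11); s_k = R·t_k = k*(-4*k**4 + 3*k**3 + 4*k**2 + 4*k + 4).
s_(k+1) − s_k = -20*k**4 - 28*k**3 - 10*k**2 + 12*k + 11 = t_k.
Σ_(k=3)^(6) t_k = s_(7) − s_(3) = -58429 − (-573) = -57856.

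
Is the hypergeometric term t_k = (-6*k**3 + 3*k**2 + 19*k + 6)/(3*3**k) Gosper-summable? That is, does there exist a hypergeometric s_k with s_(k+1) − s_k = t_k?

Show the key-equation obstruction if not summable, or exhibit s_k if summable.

Yes. s_k = (3*k**3 + 3*k**2 - 2*k - 1)/3**k.

t_(k+1)/t_k = (6*k**3 + 15*k**2 - 7*k - 22)/(3*(6*k**3 - 3*k**2 - 19*k - 6)).
Take A(k)=1/3, B(k)=1, C(k)=k**3 - k**2/2 - 19*k/6 - 1.
f must satisfy (1/3)·f(k+1) − (1)·f(k) = k**3 - k**2/2 - 19*k/6 - 1.
From deg A=0, deg B=0, deg C=3: d=3.
Coefficient equations give f(k) = -(3*k**3 + 3*k**2 - 2*k - 1)/2.
R(k) = B(k−1)·f(k)/C(k) = -3*(3*k**3 + 3*k**2 - 2*k - 1)/(6*k**3 - 3*k**2 - 19*k - 6); s_k = R·t_k = (3*k**3 + 3*k**2 - 2*k - 1)/3**k.
Verify: (-6*k**3 + 3*k**2 + 19*k + 6)/(3*3**k) matches t_k.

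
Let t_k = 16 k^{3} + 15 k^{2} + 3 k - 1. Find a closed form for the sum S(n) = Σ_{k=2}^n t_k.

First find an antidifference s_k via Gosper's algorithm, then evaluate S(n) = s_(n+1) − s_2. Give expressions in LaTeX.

Step 1: r(k) = (16*k**3 + 63*k**2 + 81*k + 33)/(16*k**3 + 15*k**2 + 3*k - 1).
Factor: A=1; B=1; C=k**3 + 15*k**2/16 + 3*k/16 - 1/16.
Solve (1)·f(k+1) − (1)·f(k) = k**3 + 15*k**2/16 + 3*k/16 - 1/16.
From deg A=0, deg B=0, deg C=3: d=4.
A polynomial solution: f(k) = k**2*(4*k**2 - 3*k - 2)/16.
Then R = B(k−1)f/C = k**2*(4*k**2 - 3*k - 2)/(16*k**3 + 15*k**2 + 3*k - 1), so s_k = R(k)·t_k = k**2*(4*k**2 - 3*k - 2).
Δs = 16*k**3 + 15*k**2 + 3*k - 1, as required.
Σ_(k=2)^n t_k = s_(n+1) − s_(2) = (4*n**4 + 13*n**3 + 13*n**2 + 3*n - 1) − (32), i.e. 4*n**4 + 13*n**3 + 13*n**2 + 3*n - 33.

S(n) = 4 n^{4} + 13 n^{3} + 13 n^{2} + 3 n - 33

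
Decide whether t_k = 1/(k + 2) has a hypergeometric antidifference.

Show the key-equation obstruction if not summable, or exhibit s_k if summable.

Ratio r(k) = (k + 2)/(k + 3).
Normal form (A,B,C) = (k + 2, k + 3, 1).
f must satisfy (k + 2)·f(k+1) − (k + 2)·f(k) = 1.
Degrees (1,1,0) ⇒ d ≤ 0.
Generic f = c0 gives residual -1; -1 = 0 cannot hold, so t_k is not Gosper-summable.

No — the linear system for f has no solution.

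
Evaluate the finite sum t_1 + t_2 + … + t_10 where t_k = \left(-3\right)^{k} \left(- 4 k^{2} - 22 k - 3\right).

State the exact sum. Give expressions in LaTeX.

r(k) = 3*(-4*k**2 - 30*k - 29)/(4*k**2 + 22*k + 3) after simplifying.
Gosper form: A/B · C(k+1)/C(k) with A=-3, B=1, C=k**2 + 11*k/2 + 3/4.
Need (-3)·f(k+1) − (1)·f(k) = k**2 + 11*k/2 + 3/4.
d = 2 from the (0,0,2) case.
Coefficient equations give f(k) = -(k**2 + 4*k - 3)/4.
Get s_k = R·t_k = (-3)**k*(k**2 + 4*k - 3) with R(k) = B(k−1)f(k)/C(k) = -(k**2 + 4*k - 3)/(4*k**2 + 22*k + 3).
Δs = (-3)**k*(-4*k**2 - 22*k - 3), as required.
Σ_(k=1)^(10) t_k = s_(11) − s_(1) = -28697814 − (-6) = -28697808.

Σ = -28697808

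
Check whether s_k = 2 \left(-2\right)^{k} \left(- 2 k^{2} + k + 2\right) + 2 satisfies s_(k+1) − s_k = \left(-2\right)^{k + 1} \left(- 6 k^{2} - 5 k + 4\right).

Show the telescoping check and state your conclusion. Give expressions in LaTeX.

Valid: the claim telescopes to t_k.

s_(k+1) = 2*(-2)**(k + 1)*(k - 2*(k + 1)**2 + 3) + 2
s_(k+1) − s_k = (-2)**(k + 1)*(-6*k**2 - 5*k + 4)
(s_(k+1) − s_k) − t_k = 0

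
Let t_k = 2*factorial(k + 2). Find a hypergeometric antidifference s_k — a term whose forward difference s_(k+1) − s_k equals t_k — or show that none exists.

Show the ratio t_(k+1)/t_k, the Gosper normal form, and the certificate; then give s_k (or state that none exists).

not Gosper-summable; s_k does not exist

Ratio r(k) = k + 3.
Gosper form: A/B · C(k+1)/C(k) with A=k + 3, B=1, C=1.
Key eq: (k + 3)·f(k+1) = (1)·f(k) + (1).
From deg A=1, deg B=0, deg C=0: d=-1.
Bound -1 < 0, so the key equation has no polynomial solution.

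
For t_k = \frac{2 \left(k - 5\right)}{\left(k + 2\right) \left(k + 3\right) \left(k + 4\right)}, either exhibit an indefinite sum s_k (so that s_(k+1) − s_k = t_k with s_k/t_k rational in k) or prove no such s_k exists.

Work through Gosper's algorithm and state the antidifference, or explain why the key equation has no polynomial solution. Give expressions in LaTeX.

s_k = \frac{k \left(- k - 9\right)}{2 \left(k + 2\right) \left(k + 3\right)}

t_(k+1)/t_k = (k - 4)*(k + 2)/((k - 5)*(k + 5)).
Factor: A=k + 2; B=k + 5; C=k - 5.
Set up (k + 2)·f(k+1) − (k + 4)·f(k) − (k - 5) = 0.
From deg A=1, deg B=1, deg C=1: d=2.
Match coefficients ⇒ f(k) = -k*(k + 9)/4.
So s_k = (B(k−1)f/C)·t_k = (-k*(k + 4)*(k + 9)/(4*(k - 5)))·t_k = k*(-k - 9)/(2*(k + 2)*(k + 3)).
Verify: 2*(k - 5)/(k**3 + 9*k**2 + 26*k + 24) matches t_k.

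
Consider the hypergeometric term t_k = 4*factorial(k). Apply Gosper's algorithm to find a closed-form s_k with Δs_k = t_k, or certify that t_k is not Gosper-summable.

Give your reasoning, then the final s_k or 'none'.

no hypergeometric antidifference exists

Ratio r(k) = k + 1.
Normal form (A,B,C) = (k + 1, 1, 1).
Set up (k + 1)·f(k+1) − (1)·f(k) − (1) = 0.
Degrees (1,0,0) ⇒ d ≤ -1.
Bound -1 < 0, so the key equation has no polynomial solution.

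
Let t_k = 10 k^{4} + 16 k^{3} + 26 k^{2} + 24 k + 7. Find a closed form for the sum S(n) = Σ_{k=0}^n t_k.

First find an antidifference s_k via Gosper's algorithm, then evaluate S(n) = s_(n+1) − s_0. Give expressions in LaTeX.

S(n) = 2 n^{5} + 9 n^{4} + 20 n^{3} + 29 n^{2} + 23 n + 7

Ratio r(k) = (10*k**4 + 56*k**3 + 134*k**2 + 164*k + 83)/(10*k**4 + 16*k**3 + 26*k**2 + 24*k + 7).
So A=1 and B=1, with C=k**4 + 8*k**3/5 + 13*k**2/5 + 12*k/5 + 7/10.
Set up (1)·f(k+1) − (1)·f(k) − (k**4 + 8*k**3/5 + 13*k**2/5 + 12*k/5 + 7/10) = 0.
d = 5 from the (0,0,4) case.
A polynomial solution: f(k) = k*(2*k**4 - k**3 + 4*k**2 + 3*k - 1)/10.
Then R = B(k−1)f/C = k*(2*k**4 - k**3 + 4*k**2 + 3*k - 1)/(10*k**4 + 16*k**3 + 26*k**2 + 24*k + 7), so s_k = R(k)·t_k = k*(2*k**4 - k**3 + 4*k**2 + 3*k - 1).
Δs = 10*k**4 + 16*k**3 + 26*k**2 + 24*k + 7, as required.
Telescope: S(n) = s_(n+1) − s_(0) = 2*n**5 + 9*n**4 + 20*n**3 + 29*n**2 + 23*n + 7 − (0) = 2*n**5 + 9*n**4 + 20*n**3 + 29*n**2 + 23*n + 7.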